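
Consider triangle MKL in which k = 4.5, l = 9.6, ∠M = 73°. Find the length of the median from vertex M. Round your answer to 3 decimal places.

By the law of cosines, m² = k² + l² − 2·k·l·cos M = 87.149, so m ≈ 9.3354.
Median from M: ½√(2·k² + 2·l² − m²) ≈ 5.8667.

5.867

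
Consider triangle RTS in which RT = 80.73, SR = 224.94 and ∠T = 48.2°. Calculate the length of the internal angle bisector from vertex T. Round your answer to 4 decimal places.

113.5143

Law of sines: sin S = RT·sin T/SR ≈ 0.26755.
Since SR ≥ RT, only the acute value applies: ∠S ≈ 15.52°.
Then ∠R = 180° − ∠T − ∠S ≈ 116.28°.
Law of sines gives TS = SR·sin R/sin T ≈ 270.55.
The bisector from T has length 2·RT·TS·cos(∠T/2)/(RT+TS) ≈ 113.51.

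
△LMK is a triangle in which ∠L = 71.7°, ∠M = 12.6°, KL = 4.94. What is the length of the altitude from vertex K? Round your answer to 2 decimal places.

4.69

The third angle is ∠K = 180° − ∠L − ∠M = 95.70°.
Law of sines: MK = KL·sin L/sin M ≈ 21.5.
Law of sines: LM = KL·sin K/sin M ≈ 22.534.
Area = ½·KL·MK·sin K ≈ 52.843.
The altitude from K has length 2·area/LM ≈ 4.6902.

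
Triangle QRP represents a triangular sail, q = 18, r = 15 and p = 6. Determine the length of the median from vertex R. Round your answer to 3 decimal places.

Median from R: ½√(2·p² + 2·q² − r²) ≈ 11.124.

11.124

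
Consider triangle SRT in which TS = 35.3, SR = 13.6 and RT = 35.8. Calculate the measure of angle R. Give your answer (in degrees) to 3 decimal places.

By the law of cosines, cos R = (SR² + RT² − TS²) / (2·SR·RT) ≈ 0.22645, so ∠R ≈ 76.91°.

∠R ≈ 76.912°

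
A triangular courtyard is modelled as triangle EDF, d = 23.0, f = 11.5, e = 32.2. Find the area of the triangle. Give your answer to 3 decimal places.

area ≈ 93.131

Semiperimeter s = (32.2 + 23 + 11.5)/2 = 33.35.
Heron's formula: area = √(33.35·1.15·10.35·21.85) ≈ 93.131.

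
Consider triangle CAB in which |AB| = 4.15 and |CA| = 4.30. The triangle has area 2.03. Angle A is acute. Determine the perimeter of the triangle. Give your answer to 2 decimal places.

From area = ½·|CA|·|AB|·sin A, we get sin A = 2·area/(|CA|·|AB|) ≈ 0.22751.
Taking the acute solution, ∠A ≈ 13.15°.
Law of cosines then gives |BC| ≈ 0.97902.
Perimeter = 4.15 + 0.97902 + 4.3 = 9.429.

perimeter ≈ 9.43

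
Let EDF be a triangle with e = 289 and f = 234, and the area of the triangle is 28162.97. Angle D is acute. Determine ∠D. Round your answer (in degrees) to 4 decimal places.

56.3982

From area = ½·f·e·sin D, we get sin D = 2·area/(f·e) ≈ 0.83290.
Taking the acute solution, ∠D ≈ 56.40°.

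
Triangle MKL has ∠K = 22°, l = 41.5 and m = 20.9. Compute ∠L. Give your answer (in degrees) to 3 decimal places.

∠L ≈ 138.510°

By the law of cosines, k² = l² + m² − 2·l·m·cos K = 550.67, so k ≈ 23.466.
Law of cosines again: cos L = (m² + k² − l²)/(2·m·k) ≈ -0.74908, so ∠L ≈ 138.51°.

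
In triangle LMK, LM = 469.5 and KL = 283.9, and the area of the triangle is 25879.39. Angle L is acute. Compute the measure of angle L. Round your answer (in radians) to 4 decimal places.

From area = ½·KL·LM·sin L, we get sin L = 2·area/(KL·LM) ≈ 0.38831.
Taking the acute solution, ∠L ≈ 0.399 rad.

∠L ≈ 0.3988 rad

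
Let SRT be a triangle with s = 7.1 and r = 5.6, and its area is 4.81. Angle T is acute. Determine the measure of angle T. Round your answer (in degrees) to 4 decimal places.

14.0018

From area = ½·s·r·sin T, we get sin T = 2·area/(s·r) ≈ 0.24195.
Taking the acute solution, ∠T ≈ 14.00°.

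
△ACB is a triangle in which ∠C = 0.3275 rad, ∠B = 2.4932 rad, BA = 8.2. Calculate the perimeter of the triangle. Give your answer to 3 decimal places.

The third angle is ∠A = π − ∠C − ∠B = 0.3209 rad.
Law of sines: CB = BA·sin A/sin C ≈ 8.0403.
Law of sines: AC = BA·sin B/sin C ≈ 15.394.
Semiperimeter s = (8.0403+8.2+15.394)/2 = 15.817.
Perimeter = 8.0403 + 8.2 + 15.394 = 31.635.

perimeter ≈ 31.635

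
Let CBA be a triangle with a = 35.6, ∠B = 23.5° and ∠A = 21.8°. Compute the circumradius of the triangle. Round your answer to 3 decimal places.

The third angle is ∠C = 180° − ∠B − ∠A = 134.70°.
Law of sines: c = a·sin C/sin A ≈ 68.139.
Law of sines: b = a·sin B/sin A ≈ 38.225.
Circumradius = a/(2 sin A) ≈ 47.931.

R ≈ 47.931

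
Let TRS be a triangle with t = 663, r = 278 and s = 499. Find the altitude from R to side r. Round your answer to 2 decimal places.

h_R ≈ 455.51

Semiperimeter p = (663 + 278 + 499)/2 = 720.
Heron's formula: area = √(720·57·442·221) ≈ 63316.
The altitude from R has length 2·area/r ≈ 455.51.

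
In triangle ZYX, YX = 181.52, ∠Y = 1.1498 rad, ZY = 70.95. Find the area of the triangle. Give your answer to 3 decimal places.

Area = ½·ZY·YX·sin Y ≈ 5877.1.

5877.146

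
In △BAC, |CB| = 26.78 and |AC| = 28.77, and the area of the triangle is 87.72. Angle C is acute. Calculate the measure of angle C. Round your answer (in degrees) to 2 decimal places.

∠C ≈ 13.16°

From area = ½·|AC|·|CB|·sin C, we get sin C = 2·area/(|AC|·|CB|) ≈ 0.22771.
Taking the acute solution, ∠C ≈ 13.16°.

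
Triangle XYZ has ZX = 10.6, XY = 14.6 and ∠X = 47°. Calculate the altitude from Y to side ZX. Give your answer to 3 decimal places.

h_Y ≈ 10.678

By the law of cosines, YZ² = ZX² + XY² − 2·ZX·XY·cos X = 114.43, so YZ ≈ 10.697.
Area = ½·ZX·XY·sin X ≈ 56.592.
The altitude from Y has length 2·area/ZX ≈ 10.678.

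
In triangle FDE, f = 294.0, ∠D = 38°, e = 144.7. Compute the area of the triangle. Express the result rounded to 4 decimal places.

Area = ½·e·f·sin D ≈ 13096.

13095.6737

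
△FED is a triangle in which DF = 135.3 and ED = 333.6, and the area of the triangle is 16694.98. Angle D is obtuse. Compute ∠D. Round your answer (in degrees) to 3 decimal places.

132.289

From area = ½·ED·DF·sin D, we get sin D = 2·area/(ED·DF) ≈ 0.73976.
Taking the obtuse solution, ∠D ≈ 132.29°.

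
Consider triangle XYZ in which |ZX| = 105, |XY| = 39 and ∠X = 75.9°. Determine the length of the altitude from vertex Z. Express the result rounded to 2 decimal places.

By the law of cosines, |YZ|² = |ZX|² + |XY|² − 2·|ZX|·|XY|·cos X = 10551, so |YZ| ≈ 102.72.
Area = ½·|ZX|·|XY|·sin X ≈ 1985.8.
The altitude from Z has length 2·area/|XY| ≈ 101.84.

101.84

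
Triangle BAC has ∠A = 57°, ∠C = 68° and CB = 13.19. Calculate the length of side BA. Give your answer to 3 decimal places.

The third angle is ∠B = 180° − ∠A − ∠C = 55.00°.
Law of sines: BA = CB·sin C/sin A ≈ 14.582.

14.582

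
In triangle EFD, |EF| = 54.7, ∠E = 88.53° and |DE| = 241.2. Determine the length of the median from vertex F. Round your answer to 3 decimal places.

By the law of cosines, |FD|² = |DE|² + |EF|² − 2·|DE|·|EF|·cos E = 60493, so |FD| ≈ 245.95.
Median from F: ½√(2·|EF|² + 2·|FD|² − |DE|²) ≈ 131.14.

m_F ≈ 131.141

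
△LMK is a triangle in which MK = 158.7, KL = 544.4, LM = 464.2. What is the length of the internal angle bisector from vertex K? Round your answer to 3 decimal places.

By the law of cosines, cos K = (MK² + KL² − LM²) / (2·MK·KL) ≈ 0.61389, so ∠K ≈ 52.13°.
The bisector from K has length 2·MK·KL·cos(∠K/2)/(MK+KL) ≈ 220.76.

t_K ≈ 220.765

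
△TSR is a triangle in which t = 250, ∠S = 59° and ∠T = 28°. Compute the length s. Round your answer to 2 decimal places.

456.45

The third angle is ∠R = 180° − ∠T − ∠S = 93.00°.
Law of sines: s = t·sin S/sin T ≈ 456.45.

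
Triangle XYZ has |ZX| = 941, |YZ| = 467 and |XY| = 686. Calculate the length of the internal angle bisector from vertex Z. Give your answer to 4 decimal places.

By the law of cosines, cos Z = (|YZ|² + |ZX|² − |XY|²) / (2·|YZ|·|ZX|) ≈ 0.72019, so ∠Z ≈ 43.93°.
The bisector from Z has length 2·|YZ|·|ZX|·cos(∠Z/2)/(|YZ|+|ZX|) ≈ 578.91.

t_Z ≈ 578.9053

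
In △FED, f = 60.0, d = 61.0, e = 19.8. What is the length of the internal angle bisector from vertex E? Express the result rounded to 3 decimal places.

By the law of cosines, cos E = (d² + f² − e²) / (2·d·f) ≈ 0.94658, so ∠E ≈ 18.81°.
The bisector from E has length 2·d·f·cos(∠E/2)/(d+f) ≈ 59.682.

t_E ≈ 59.682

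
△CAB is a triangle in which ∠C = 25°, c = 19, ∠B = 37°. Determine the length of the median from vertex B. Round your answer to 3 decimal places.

The third angle is ∠A = 180° − ∠B − ∠C = 118.00°.
Law of sines: a = c·sin A/sin C ≈ 39.695.
Law of sines: b = c·sin B/sin C ≈ 27.056.
Median from B: ½√(2·c² + 2·a² − b²) ≈ 28.024.

28.024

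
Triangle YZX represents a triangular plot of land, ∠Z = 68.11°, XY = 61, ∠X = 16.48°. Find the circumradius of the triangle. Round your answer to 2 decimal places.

R ≈ 32.87

The third angle is ∠Y = 180° − ∠Z − ∠X = 95.41°.
Law of sines: ZX = XY·sin Y/sin Z ≈ 65.447.
Law of sines: YZ = XY·sin X/sin Z ≈ 18.649.
Circumradius = XY/(2 sin Z) ≈ 32.87.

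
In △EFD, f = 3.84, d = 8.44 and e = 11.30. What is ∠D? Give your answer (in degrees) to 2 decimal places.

By the law of cosines, cos D = (e² + f² − d²) / (2·e·f) ≈ 0.82045, so ∠D ≈ 34.87°.

∠D ≈ 34.87°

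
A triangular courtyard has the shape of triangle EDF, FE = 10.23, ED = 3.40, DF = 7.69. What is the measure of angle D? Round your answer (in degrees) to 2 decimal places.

130.49

By the law of cosines, cos D = (ED² + DF² − FE²) / (2·ED·DF) ≈ -0.64937, so ∠D ≈ 130.49°.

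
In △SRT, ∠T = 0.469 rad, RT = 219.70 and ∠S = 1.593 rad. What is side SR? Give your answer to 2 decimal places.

The third angle is ∠R = π − ∠T − ∠S = 1.080 rad.
Law of sines: SR = RT·sin T/sin S ≈ 99.328.

99.33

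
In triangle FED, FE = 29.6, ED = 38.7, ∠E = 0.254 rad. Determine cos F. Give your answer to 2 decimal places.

By the law of cosines, DF² = FE² + ED² − 2·FE·ED·cos E = 156.32, so DF ≈ 12.503.
Law of cosines again: cos F = (DF² + FE² − ED²)/(2·DF·FE) ≈ -0.62853, so ∠F ≈ 2.250 rad.

-0.63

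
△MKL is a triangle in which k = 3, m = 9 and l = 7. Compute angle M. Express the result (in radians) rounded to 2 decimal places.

By the law of cosines, cos M = (k² + l² − m²) / (2·k·l) ≈ -0.54762, so ∠M ≈ 2.150 rad.

2.15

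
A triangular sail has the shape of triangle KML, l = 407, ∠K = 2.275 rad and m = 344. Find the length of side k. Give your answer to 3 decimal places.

By the law of cosines, k² = m² + l² − 2·m·l·cos K = 4.6527e+05, so k ≈ 682.11.

682.111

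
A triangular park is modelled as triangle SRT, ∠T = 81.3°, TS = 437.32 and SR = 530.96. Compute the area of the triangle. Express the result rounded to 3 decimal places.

Law of sines: sin R = TS·sin T/SR ≈ 0.81416.
Since SR ≥ TS, only the acute value applies: ∠R ≈ 54.50°.
Then ∠S = 180° − ∠T − ∠R ≈ 44.20°.
Law of sines gives RT = SR·sin S/sin T ≈ 374.44.
Area = ½·SR·TS·sin S ≈ 80934.

area ≈ 80933.819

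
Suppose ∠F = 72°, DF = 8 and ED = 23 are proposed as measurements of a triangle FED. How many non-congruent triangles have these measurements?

DF·sin F = 8·sin(72°) ≈ 7.608.
Since ED ≥ DF, exactly one triangle exists.

1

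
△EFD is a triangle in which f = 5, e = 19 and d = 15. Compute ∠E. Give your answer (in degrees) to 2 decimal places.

By the law of cosines, cos E = (f² + d² − e²) / (2·f·d) ≈ -0.74000, so ∠E ≈ 137.73°.

∠E ≈ 137.73°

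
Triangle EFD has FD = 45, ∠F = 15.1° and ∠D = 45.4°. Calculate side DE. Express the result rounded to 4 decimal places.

13.4689

The third angle is ∠E = 180° − ∠F − ∠D = 119.50°.
Law of sines: DE = FD·sin F/sin E ≈ 13.469.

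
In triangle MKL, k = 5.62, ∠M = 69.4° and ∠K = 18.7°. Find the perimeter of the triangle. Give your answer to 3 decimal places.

The third angle is ∠L = 180° − ∠M − ∠K = 91.90°.
Law of sines: m = k·sin M/sin K ≈ 16.408.
Law of sines: l = k·sin L/sin K ≈ 17.519.
Semiperimeter s = (16.408+5.62+17.519)/2 = 19.774.
Perimeter = 16.408 + 5.62 + 17.519 = 39.547.

39.547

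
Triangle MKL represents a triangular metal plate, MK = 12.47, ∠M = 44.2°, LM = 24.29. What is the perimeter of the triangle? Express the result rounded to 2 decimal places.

By the law of cosines, KL² = LM² + MK² − 2·LM·MK·cos M = 311.21, so KL ≈ 17.641.
Semiperimeter s = (17.641+24.29+12.47)/2 = 27.201.
Perimeter = 17.641 + 24.29 + 12.47 = 54.401.

perimeter ≈ 54.40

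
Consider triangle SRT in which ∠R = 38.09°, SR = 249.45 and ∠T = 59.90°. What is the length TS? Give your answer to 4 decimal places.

The third angle is ∠S = 180° − ∠R − ∠T = 82.01°.
Law of sines: TS = SR·sin R/sin T ≈ 177.87.

177.8710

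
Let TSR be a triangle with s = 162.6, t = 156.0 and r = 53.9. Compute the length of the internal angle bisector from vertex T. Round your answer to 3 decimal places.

t_T ≈ 64.914

By the law of cosines, cos T = (s² + r² − t²) / (2·s·r) ≈ 0.28571, so ∠T ≈ 73.40°.
The bisector from T has length 2·s·r·cos(∠T/2)/(s+r) ≈ 64.914.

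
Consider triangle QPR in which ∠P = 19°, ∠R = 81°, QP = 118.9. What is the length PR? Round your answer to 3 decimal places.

118.553

The third angle is ∠Q = 180° − ∠P − ∠R = 80.00°.
Law of sines: PR = QP·sin Q/sin R ≈ 118.55.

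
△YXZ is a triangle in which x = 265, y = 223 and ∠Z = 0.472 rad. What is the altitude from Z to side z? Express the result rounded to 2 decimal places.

By the law of cosines, z² = y² + x² − 2·y·x·cos Z = 14687, so z ≈ 121.19.
Area = ½·y·x·sin Z ≈ 13434.
The altitude from Z has length 2·area/z ≈ 221.71.

h_Z ≈ 221.71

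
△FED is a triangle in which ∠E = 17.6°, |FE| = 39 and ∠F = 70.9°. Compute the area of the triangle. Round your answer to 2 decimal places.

The third angle is ∠D = 180° − ∠F − ∠E = 91.50°.
Law of sines: |ED| = |FE|·sin F/sin D ≈ 36.866.
Law of sines: |DF| = |FE|·sin E/sin D ≈ 11.796.
Area = ½·|FE|·|ED|·sin E ≈ 217.37.

area ≈ 217.37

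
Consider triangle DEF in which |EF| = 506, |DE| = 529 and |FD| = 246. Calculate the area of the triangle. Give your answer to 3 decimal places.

61557.595

Semiperimeter s = (506 + 246 + 529)/2 = 640.5.
Heron's formula: area = √(640.5·134.5·394.5·111.5) ≈ 61558.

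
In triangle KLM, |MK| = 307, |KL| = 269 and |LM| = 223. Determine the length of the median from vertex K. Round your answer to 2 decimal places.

Median from K: ½√(2·|MK|² + 2·|KL|² − |LM|²) ≈ 266.22.

m_K ≈ 266.22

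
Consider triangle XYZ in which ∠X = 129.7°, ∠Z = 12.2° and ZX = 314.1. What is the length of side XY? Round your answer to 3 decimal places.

107.574

The third angle is ∠Y = 180° − ∠Z − ∠X = 38.10°.
Law of sines: XY = ZX·sin Z/sin Y ≈ 107.57.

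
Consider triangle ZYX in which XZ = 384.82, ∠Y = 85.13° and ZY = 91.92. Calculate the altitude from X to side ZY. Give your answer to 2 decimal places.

380.19

Law of sines: sin X = ZY·sin Y/XZ ≈ 0.23800.
Since XZ ≥ ZY, only the acute value applies: ∠X ≈ 13.77°.
Then ∠Z = 180° − ∠Y − ∠X ≈ 81.10°.
Law of sines gives YX = XZ·sin Z/sin Y ≈ 381.57.
Area = ½·XZ·ZY·sin Z ≈ 17473.
The altitude from X has length 2·area/ZY ≈ 380.19.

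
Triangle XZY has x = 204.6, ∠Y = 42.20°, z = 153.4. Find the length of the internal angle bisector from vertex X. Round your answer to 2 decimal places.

By the law of cosines, y² = x² + z² − 2·x·z·cos Y = 18891, so y ≈ 137.45.
Law of cosines again: cos X = (z² + y² − x²)/(2·z·y) ≈ 0.01332, so ∠X ≈ 89.24°.
The bisector from X has length 2·z·y·cos(∠X/2)/(z+y) ≈ 103.2.

t_X ≈ 103.20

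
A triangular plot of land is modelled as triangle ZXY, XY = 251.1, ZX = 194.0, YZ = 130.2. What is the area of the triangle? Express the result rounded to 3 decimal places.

Semiperimeter s = (251.1 + 130.2 + 194)/2 = 287.65.
Heron's formula: area = √(287.65·36.55·157.45·93.65) ≈ 12451.

12450.910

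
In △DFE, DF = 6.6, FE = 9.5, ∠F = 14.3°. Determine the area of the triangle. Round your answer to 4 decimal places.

Area = ½·DF·FE·sin F ≈ 7.7434.

7.7434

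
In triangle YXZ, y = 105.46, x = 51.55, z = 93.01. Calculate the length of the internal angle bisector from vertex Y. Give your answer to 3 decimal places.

t_Y ≈ 47.359

By the law of cosines, cos Y = (x² + z² − y²) / (2·x·z) ≈ 0.01944, so ∠Y ≈ 88.89°.
The bisector from Y has length 2·x·z·cos(∠Y/2)/(x+z) ≈ 47.359.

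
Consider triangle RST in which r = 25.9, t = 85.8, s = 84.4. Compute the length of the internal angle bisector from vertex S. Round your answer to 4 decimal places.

30.8788

By the law of cosines, cos S = (t² + r² − s²) / (2·t·r) ≈ 0.20455, so ∠S ≈ 78.20°.
The bisector from S has length 2·t·r·cos(∠S/2)/(t+r) ≈ 30.879.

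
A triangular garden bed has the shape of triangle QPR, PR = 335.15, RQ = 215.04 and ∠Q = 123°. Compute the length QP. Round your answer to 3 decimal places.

Law of sines: sin P = RQ·sin Q/PR ≈ 0.53811.
Since PR ≥ RQ, only the acute value applies: ∠P ≈ 32.56°.
Then ∠R = 180° − ∠Q − ∠P ≈ 24.44°.
Law of sines gives QP = PR·sin R/sin Q ≈ 165.37.

165.370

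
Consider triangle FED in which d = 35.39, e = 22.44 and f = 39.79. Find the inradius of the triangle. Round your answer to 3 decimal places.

Semiperimeter s = (39.79 + 22.44 + 35.39)/2 = 48.81.
Heron's formula: area = √(48.81·9.02·26.37·13.42) ≈ 394.72.
Inradius = area/s = 394.72/48.81 ≈ 8.0869.

r ≈ 8.087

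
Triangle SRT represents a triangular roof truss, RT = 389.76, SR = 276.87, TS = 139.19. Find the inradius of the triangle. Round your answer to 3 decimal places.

32.937

Semiperimeter s = (389.76 + 139.19 + 276.87)/2 = 402.91.
Heron's formula: area = √(402.91·13.15·263.72·126.04) ≈ 13271.
Inradius = area/s = 13271/402.91 ≈ 32.937.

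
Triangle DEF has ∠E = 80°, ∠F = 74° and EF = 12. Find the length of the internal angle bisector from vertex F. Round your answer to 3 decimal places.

The third angle is ∠D = 180° − ∠E − ∠F = 26.00°.
Law of sines: FD = EF·sin E/sin D ≈ 26.958.
Law of sines: DE = EF·sin F/sin D ≈ 26.314.
The bisector from F has length 2·EF·FD·cos(∠F/2)/(EF+FD) ≈ 13.263.

t_F ≈ 13.263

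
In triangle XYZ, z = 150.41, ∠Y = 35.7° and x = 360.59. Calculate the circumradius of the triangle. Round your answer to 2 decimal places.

By the law of cosines, y² = z² + x² − 2·z·x·cos Y = 64559, so y ≈ 254.09.
Area = ½·z·x·sin Y ≈ 15825.
Circumradius = y/(2 sin Y) ≈ 217.71.

217.71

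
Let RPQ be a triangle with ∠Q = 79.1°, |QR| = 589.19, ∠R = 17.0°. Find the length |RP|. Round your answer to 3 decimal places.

The third angle is ∠P = 180° − ∠Q − ∠R = 83.90°.
Law of sines: |RP| = |QR|·sin Q/sin P ≈ 581.85.

581.855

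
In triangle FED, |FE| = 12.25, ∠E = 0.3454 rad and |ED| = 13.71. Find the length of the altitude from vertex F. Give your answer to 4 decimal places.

By the law of cosines, |DF|² = |FE|² + |ED|² − 2·|FE|·|ED|·cos E = 21.97, so |DF| ≈ 4.6872.
Area = ½·|FE|·|ED|·sin E ≈ 28.431.
The altitude from F has length 2·area/|ED| ≈ 4.1475.

h_F ≈ 4.1475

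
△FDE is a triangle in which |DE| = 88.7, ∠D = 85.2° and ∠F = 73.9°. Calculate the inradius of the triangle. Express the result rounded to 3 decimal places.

The third angle is ∠E = 180° − ∠F − ∠D = 20.90°.
Law of sines: |EF| = |DE|·sin D/sin F ≈ 91.997.
Law of sines: |FD| = |DE|·sin E/sin F ≈ 32.934.
Area = ½·|DE|·|EF|·sin E ≈ 1455.5.
Semiperimeter s = (88.7+91.997+32.934)/2 = 106.82.
Inradius = area/s = 1455.5/106.82 ≈ 13.626.

r ≈ 13.626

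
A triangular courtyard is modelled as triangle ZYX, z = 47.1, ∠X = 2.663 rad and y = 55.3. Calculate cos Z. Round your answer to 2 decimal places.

By the law of cosines, x² = z² + y² − 2·z·y·cos X = 9900.5, so x ≈ 99.501.
Law of cosines again: cos Z = (y² + x² − z²)/(2·y·x) ≈ 0.97595, so ∠Z ≈ 0.220 rad.

cos Z ≈ 0.98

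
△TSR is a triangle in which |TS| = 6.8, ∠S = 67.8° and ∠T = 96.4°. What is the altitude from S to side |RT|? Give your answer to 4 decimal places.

The third angle is ∠R = 180° − ∠T − ∠S = 15.80°.
Law of sines: |SR| = |TS|·sin T/sin R ≈ 24.819.
Law of sines: |RT| = |TS|·sin S/sin R ≈ 23.123.
Area = ½·|TS|·|SR|·sin S ≈ 78.128.
The altitude from S has length 2·area/|RT| ≈ 6.7576.

h_S ≈ 6.7576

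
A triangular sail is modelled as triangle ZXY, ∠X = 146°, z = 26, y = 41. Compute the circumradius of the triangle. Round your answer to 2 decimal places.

R ≈ 57.42

By the law of cosines, x² = y² + z² − 2·y·z·cos X = 4124.5, so x ≈ 64.222.
Area = ½·y·z·sin X ≈ 298.05.
Circumradius = x/(2 sin X) ≈ 57.424.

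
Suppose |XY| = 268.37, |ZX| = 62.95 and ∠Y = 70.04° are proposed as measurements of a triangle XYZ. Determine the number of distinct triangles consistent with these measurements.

0

|XY|·sin Y = 268.37·sin(70.04°) ≈ 252.2.
Since |ZX| = 62.95 < 252.2 = |XY| sin Y, no triangle exists.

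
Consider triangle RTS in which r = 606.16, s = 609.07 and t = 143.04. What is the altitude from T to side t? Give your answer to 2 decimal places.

Semiperimeter p = (606.16 + 143.04 + 609.07)/2 = 679.13.
Heron's formula: area = √(679.13·72.975·536.1·70.065) ≈ 43146.
The altitude from T has length 2·area/t ≈ 603.27.

h_T ≈ 603.27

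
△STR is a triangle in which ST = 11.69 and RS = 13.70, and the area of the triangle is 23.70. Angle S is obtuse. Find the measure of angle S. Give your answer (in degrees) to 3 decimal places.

From area = ½·RS·ST·sin S, we get sin S = 2·area/(RS·ST) ≈ 0.29597.
Taking the obtuse solution, ∠S ≈ 162.78°.

162.784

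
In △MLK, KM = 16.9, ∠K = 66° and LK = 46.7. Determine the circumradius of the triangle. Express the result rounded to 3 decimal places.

By the law of cosines, ML² = LK² + KM² − 2·LK·KM·cos K = 1824.5, so ML ≈ 42.714.
Area = ½·LK·KM·sin K ≈ 360.5.
Circumradius = ML/(2 sin K) ≈ 23.378.

R ≈ 23.378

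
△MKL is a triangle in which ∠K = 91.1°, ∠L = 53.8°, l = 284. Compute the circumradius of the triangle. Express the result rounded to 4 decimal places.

The third angle is ∠M = 180° − ∠K − ∠L = 35.10°.
Law of sines: m = l·sin M/sin L ≈ 202.37.
Law of sines: k = l·sin K/sin L ≈ 351.87.
Circumradius = l/(2 sin L) ≈ 175.97.

R ≈ 175.9690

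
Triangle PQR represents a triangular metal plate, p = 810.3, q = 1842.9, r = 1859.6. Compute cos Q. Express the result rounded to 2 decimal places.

By the law of cosines, cos Q = (r² + p² − q²) / (2·r·p) ≈ 0.23839, so ∠Q ≈ 1.330 rad.

cos Q ≈ 0.24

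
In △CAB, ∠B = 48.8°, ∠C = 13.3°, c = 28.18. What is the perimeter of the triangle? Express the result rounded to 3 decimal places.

perimeter ≈ 228.604

The third angle is ∠A = 180° − ∠B − ∠C = 117.90°.
Law of sines: a = c·sin A/sin C ≈ 108.26.
Law of sines: b = c·sin B/sin C ≈ 92.167.
Semiperimeter s = (28.18+108.26+92.167)/2 = 114.3.
Perimeter = 28.18 + 108.26 + 92.167 = 228.6.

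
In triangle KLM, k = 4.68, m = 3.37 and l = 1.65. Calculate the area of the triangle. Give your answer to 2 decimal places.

1.98

Semiperimeter s = (4.68 + 1.65 + 3.37)/2 = 4.85.
Heron's formula: area = √(4.85·0.17·3.2·1.48) ≈ 1.9761.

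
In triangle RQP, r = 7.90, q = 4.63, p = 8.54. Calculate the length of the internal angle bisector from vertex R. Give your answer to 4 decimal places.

t_R ≈ 5.0312

By the law of cosines, cos R = (q² + p² − r²) / (2·q·p) ≈ 0.40413, so ∠R ≈ 66.16°.
The bisector from R has length 2·q·p·cos(∠R/2)/(q+p) ≈ 5.0312.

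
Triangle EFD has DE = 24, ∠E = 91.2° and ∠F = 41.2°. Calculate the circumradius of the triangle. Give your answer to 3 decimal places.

The third angle is ∠D = 180° − ∠E − ∠F = 47.60°.
Law of sines: FD = DE·sin E/sin F ≈ 36.428.
Law of sines: EF = DE·sin D/sin F ≈ 26.906.
Circumradius = DE/(2 sin F) ≈ 18.218.

18.218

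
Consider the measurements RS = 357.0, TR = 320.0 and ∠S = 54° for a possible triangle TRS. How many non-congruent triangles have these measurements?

2

RS·sin S = 357.0·sin(54°) ≈ 288.8.
Since RS sin S < TR < RS (288.8 < 320.0 < 357.0), two triangles exist.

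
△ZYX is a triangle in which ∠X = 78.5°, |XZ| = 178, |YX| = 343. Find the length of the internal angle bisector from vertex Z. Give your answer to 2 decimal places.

191.64

By the law of cosines, |ZY|² = |YX|² + |XZ|² − 2·|YX|·|XZ|·cos X = 1.2499e+05, so |ZY| ≈ 353.54.
Law of cosines again: cos Z = (|XZ|² + |ZY|² − |YX|²)/(2·|XZ|·|ZY|) ≈ 0.31006, so ∠Z ≈ 71.94°.
The bisector from Z has length 2·|XZ|·|ZY|·cos(∠Z/2)/(|XZ|+|ZY|) ≈ 191.64.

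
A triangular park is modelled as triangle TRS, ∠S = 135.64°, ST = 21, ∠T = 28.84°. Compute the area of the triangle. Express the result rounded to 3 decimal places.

area ≈ 277.919

The third angle is ∠R = 180° − ∠S − ∠T = 15.52°.
Law of sines: RS = ST·sin T/sin R ≈ 37.857.
Law of sines: TR = ST·sin S/sin R ≈ 54.872.
Area = ½·ST·RS·sin S ≈ 277.92.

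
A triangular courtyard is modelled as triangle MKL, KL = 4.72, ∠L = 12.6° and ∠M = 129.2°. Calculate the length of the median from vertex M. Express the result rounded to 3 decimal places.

1.551

The third angle is ∠K = 180° − ∠L − ∠M = 38.20°.
Law of sines: LM = KL·sin K/sin M ≈ 3.7666.
Law of sines: MK = KL·sin L/sin M ≈ 1.3287.
Median from M: ½√(2·LM² + 2·MK² − KL²) ≈ 1.5513.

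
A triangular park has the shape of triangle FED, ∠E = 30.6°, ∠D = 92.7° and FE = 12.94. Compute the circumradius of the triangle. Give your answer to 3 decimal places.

6.477

The third angle is ∠F = 180° − ∠E − ∠D = 56.70°.
Law of sines: ED = FE·sin F/sin D ≈ 10.827.
Law of sines: DF = FE·sin E/sin D ≈ 6.5943.
Circumradius = FE/(2 sin D) ≈ 6.4772.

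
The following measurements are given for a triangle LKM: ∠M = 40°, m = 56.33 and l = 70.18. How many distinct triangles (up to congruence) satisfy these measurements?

2

l·sin M = 70.18·sin(40°) ≈ 45.11.
Since l sin M < m < l (45.11 < 56.33 < 70.18), two triangles exist.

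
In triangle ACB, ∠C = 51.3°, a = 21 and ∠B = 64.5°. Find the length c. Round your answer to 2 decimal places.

The third angle is ∠A = 180° − ∠C − ∠B = 64.20°.
Law of sines: c = a·sin C/sin A ≈ 18.204.

18.20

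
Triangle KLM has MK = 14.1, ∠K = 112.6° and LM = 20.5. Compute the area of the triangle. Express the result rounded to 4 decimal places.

67.8078

Law of sines: sin L = MK·sin K/LM ≈ 0.63499.
Since LM ≥ MK, only the acute value applies: ∠L ≈ 39.42°.
Then ∠M = 180° − ∠K − ∠L ≈ 27.98°.
Law of sines gives KL = LM·sin M/sin K ≈ 10.418.
Area = ½·LM·MK·sin M ≈ 67.808.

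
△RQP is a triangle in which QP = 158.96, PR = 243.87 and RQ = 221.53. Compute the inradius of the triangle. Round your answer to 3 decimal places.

r ≈ 55.129

Semiperimeter s = (158.96 + 243.87 + 221.53)/2 = 312.18.
Heron's formula: area = √(312.18·153.22·68.31·90.65) ≈ 17210.
Inradius = area/s = 17210/312.18 ≈ 55.129.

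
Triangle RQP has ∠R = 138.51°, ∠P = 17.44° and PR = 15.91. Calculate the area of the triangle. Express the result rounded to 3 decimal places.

area ≈ 61.663

The third angle is ∠Q = 180° − ∠P − ∠R = 24.05°.
Law of sines: QP = PR·sin R/sin Q ≈ 25.863.
Law of sines: RQ = PR·sin P/sin Q ≈ 11.7.
Area = ½·PR·QP·sin P ≈ 61.663.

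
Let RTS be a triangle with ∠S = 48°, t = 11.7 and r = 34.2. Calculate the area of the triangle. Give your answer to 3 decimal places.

Area = ½·r·t·sin S ≈ 148.68.

area ≈ 148.681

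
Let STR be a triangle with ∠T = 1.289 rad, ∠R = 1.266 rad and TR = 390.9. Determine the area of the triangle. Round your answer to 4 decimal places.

The third angle is ∠S = π − ∠T − ∠R = 0.587 rad.
Law of sines: RS = TR·sin T/sin S ≈ 678.34.
Law of sines: ST = TR·sin R/sin S ≈ 673.65.
Area = ½·TR·RS·sin R ≈ 1.2647e+05.

area ≈ 126471.5425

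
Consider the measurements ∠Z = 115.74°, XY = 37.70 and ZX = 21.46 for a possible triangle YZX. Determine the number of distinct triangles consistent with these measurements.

1

ZX·sin Z = 21.46·sin(115.74°) ≈ 19.33.
Since ∠Z is not acute, a triangle exists only if XY > ZX; here XY > ZX, so there is exactly one triangle.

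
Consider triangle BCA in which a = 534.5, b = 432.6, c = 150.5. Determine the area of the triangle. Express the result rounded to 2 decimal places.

Semiperimeter s = (432.6 + 150.5 + 534.5)/2 = 558.8.
Heron's formula: area = √(558.8·126.2·408.3·24.3) ≈ 26452.

26451.52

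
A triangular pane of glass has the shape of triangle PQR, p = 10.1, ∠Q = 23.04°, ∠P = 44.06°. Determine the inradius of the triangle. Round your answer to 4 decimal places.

1.8134

The third angle is ∠R = 180° − ∠P − ∠Q = 112.90°.
Law of sines: q = p·sin Q/sin P ≈ 5.6842.
Law of sines: r = p·sin R/sin P ≈ 13.379.
Area = ½·p·q·sin R ≈ 26.443.
Semiperimeter s = (10.1+5.6842+13.379)/2 = 14.582.
Inradius = area/s = 26.443/14.582 ≈ 1.8134.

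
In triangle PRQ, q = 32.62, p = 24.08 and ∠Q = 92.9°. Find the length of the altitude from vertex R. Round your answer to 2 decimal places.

h_R ≈ 24.05

Law of sines: sin P = p·sin Q/q ≈ 0.73725.
Since q ≥ p, only the acute value applies: ∠P ≈ 47.50°.
Then ∠R = 180° − ∠Q − ∠P ≈ 39.60°.
Law of sines gives r = q·sin R/sin Q ≈ 20.82.
Area = ½·q·p·sin R ≈ 250.36.
The altitude from R has length 2·area/r ≈ 24.049.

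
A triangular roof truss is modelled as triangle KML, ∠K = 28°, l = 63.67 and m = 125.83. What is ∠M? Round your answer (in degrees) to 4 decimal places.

128.7616

By the law of cosines, k² = m² + l² − 2·m·l·cos K = 5739.4, so k ≈ 75.759.
Law of cosines again: cos M = (l² + k² − m²)/(2·l·k) ≈ -0.62608, so ∠M ≈ 128.76°.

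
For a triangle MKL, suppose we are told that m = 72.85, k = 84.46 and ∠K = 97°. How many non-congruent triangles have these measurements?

1

m·sin K = 72.85·sin(97°) ≈ 72.31.
Since ∠K is not acute, a triangle exists only if k > m; here k > m, so there is exactly one triangle.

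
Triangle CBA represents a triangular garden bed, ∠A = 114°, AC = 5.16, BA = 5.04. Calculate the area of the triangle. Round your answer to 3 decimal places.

11.879

Area = ½·BA·AC·sin A ≈ 11.879.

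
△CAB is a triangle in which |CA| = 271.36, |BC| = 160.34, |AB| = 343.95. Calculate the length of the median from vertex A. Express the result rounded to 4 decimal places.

m_A ≈ 299.2352

Median from A: ½√(2·|CA|² + 2·|AB|² − |BC|²) ≈ 299.24.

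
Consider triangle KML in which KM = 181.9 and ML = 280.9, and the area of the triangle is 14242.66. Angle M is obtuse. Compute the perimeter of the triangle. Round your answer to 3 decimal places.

From area = ½·KM·ML·sin M, we get sin M = 2·area/(KM·ML) ≈ 0.55749.
Taking the obtuse solution, ∠M ≈ 146.12°.
Law of cosines then gives LK ≈ 443.66.
Perimeter = 280.9 + 443.66 + 181.9 = 906.46.

906.455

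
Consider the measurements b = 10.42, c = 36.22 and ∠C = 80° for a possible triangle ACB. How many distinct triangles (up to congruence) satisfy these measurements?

1

b·sin C = 10.42·sin(80°) ≈ 10.26.
Since c ≥ b, exactly one triangle exists.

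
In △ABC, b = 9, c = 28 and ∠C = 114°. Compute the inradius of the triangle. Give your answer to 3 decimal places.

Law of sines: sin B = b·sin C/c ≈ 0.29364.
Since c ≥ b, only the acute value applies: ∠B ≈ 17.08°.
Then ∠A = 180° − ∠C − ∠B ≈ 48.92°.
Law of sines gives a = c·sin A/sin C ≈ 23.105.
Area = ½·c·b·sin A ≈ 94.984.
Semiperimeter s = (23.105+9+28)/2 = 30.053.
Inradius = area/s = 94.984/30.053 ≈ 3.1606.

r ≈ 3.161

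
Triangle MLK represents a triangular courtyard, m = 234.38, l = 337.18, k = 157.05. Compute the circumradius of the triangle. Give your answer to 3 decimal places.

R ≈ 190.215

By the law of cosines, cos M = (l² + k² − m²) / (2·l·k) ≈ 0.78767, so ∠M ≈ 38.03°.
Circumradius = m/(2 sin M) ≈ 190.21.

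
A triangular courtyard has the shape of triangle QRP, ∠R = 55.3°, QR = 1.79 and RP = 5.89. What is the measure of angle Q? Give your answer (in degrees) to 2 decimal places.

By the law of cosines, PQ² = QR² + RP² − 2·QR·RP·cos R = 25.892, so PQ ≈ 5.0884.
Law of cosines again: cos Q = (PQ² + QR² − RP²)/(2·PQ·QR) ≈ -0.30718, so ∠Q ≈ 107.89°.

∠Q ≈ 107.89°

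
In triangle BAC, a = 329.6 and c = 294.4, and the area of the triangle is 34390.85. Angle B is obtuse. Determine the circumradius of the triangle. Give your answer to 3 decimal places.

406.556

From area = ½·a·c·sin B, we get sin B = 2·area/(a·c) ≈ 0.70884.
Taking the obtuse solution, ∠B ≈ 134.86°.
Law of cosines then gives b ≈ 576.37.
Circumradius = b/(2 sin B) ≈ 406.56.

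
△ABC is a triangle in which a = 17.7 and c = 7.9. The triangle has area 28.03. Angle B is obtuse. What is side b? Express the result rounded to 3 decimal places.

From area = ½·c·a·sin B, we get sin B = 2·area/(c·a) ≈ 0.40092.
Taking the obtuse solution, ∠B ≈ 156.36°.
Law of cosines then gives b ≈ 25.138.

25.138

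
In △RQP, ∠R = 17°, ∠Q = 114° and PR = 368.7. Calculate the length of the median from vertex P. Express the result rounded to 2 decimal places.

The third angle is ∠P = 180° − ∠R − ∠Q = 49.00°.
Law of sines: QP = PR·sin R/sin Q ≈ 118.
Law of sines: RQ = PR·sin P/sin Q ≈ 304.6.
Median from P: ½√(2·QP² + 2·PR² − RQ²) ≈ 227.46.

m_P ≈ 227.46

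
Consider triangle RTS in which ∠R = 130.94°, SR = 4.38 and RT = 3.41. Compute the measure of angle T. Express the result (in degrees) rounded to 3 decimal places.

By the law of cosines, TS² = SR² + RT² − 2·SR·RT·cos R = 50.386, so TS ≈ 7.0983.
Law of cosines again: cos T = (RT² + TS² − SR²)/(2·RT·TS) ≈ 0.88472, so ∠T ≈ 27.78°.

∠T ≈ 27.782°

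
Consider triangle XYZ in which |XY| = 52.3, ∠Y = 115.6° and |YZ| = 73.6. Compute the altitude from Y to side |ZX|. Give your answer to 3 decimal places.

By the law of cosines, |ZX|² = |XY|² + |YZ|² − 2·|XY|·|YZ|·cos Y = 11479, so |ZX| ≈ 107.14.
Area = ½·|XY|·|YZ|·sin Y ≈ 1735.7.
The altitude from Y has length 2·area/|ZX| ≈ 32.401.

h_Y ≈ 32.401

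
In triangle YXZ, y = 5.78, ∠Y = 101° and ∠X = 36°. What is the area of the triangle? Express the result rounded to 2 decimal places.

area ≈ 6.82

The third angle is ∠Z = 180° − ∠Y − ∠X = 43.00°.
Law of sines: x = y·sin X/sin Y ≈ 3.461.
Law of sines: z = y·sin Z/sin Y ≈ 4.0157.
Area = ½·y·x·sin Z ≈ 6.8215.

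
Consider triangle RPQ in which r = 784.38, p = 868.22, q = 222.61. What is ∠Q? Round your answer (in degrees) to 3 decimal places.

By the law of cosines, cos Q = (r² + p² − q²) / (2·r·p) ≈ 0.96878, so ∠Q ≈ 14.36°.

∠Q ≈ 14.355°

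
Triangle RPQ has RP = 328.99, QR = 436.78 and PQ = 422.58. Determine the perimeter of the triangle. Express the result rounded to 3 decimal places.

perimeter ≈ 1188.350

Perimeter = 422.58 + 436.78 + 328.99 = 1188.3.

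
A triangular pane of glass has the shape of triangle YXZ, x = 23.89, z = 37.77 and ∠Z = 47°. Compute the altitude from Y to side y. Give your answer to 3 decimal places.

Law of sines: sin X = x·sin Z/z ≈ 0.46259.
Since z ≥ x, only the acute value applies: ∠X ≈ 27.55°.
Then ∠Y = 180° − ∠Z − ∠X ≈ 105.45°.
Law of sines gives y = z·sin Y/sin Z ≈ 49.779.
Area = ½·z·x·sin Y ≈ 434.87.
The altitude from Y has length 2·area/y ≈ 17.472.

17.472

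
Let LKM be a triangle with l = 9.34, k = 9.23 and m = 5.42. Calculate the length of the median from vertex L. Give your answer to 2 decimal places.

Median from L: ½√(2·k² + 2·m² − l²) ≈ 5.9562.

5.96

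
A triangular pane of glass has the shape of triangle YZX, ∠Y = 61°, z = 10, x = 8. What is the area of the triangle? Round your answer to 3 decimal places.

34.985

Area = ½·z·x·sin Y ≈ 34.985.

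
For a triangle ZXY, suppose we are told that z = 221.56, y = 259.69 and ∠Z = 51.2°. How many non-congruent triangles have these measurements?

y·sin Z = 259.69·sin(51.2°) ≈ 202.4.
Since y sin Z < z < y (202.4 < 221.56 < 259.69), two triangles exist.

2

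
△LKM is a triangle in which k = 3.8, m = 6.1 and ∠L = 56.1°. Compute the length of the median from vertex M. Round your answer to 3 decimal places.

3.288

By the law of cosines, l² = k² + m² − 2·k·m·cos L = 25.793, so l ≈ 5.0787.
Median from M: ½√(2·l² + 2·k² − m²) ≈ 3.2885.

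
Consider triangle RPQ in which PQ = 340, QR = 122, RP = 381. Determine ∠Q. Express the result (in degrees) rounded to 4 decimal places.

By the law of cosines, cos Q = (PQ² + QR² − RP²) / (2·PQ·QR) ≈ -0.17692, so ∠Q ≈ 100.19°.

∠Q ≈ 100.1902°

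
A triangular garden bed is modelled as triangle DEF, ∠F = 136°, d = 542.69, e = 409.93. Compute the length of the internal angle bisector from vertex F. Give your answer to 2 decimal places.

By the law of cosines, f² = d² + e² − 2·d·e·cos F = 7.8261e+05, so f ≈ 884.65.
The bisector from F has length 2·d·e·cos(∠F/2)/(d+e) ≈ 174.96.

t_F ≈ 174.96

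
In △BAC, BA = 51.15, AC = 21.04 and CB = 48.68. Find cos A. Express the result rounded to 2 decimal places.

cos A ≈ 0.32

By the law of cosines, cos A = (BA² + AC² − CB²) / (2·BA·AC) ≈ 0.32023, so ∠A ≈ 71.32°.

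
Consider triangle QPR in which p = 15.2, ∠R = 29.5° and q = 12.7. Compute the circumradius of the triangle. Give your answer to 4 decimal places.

7.6190

By the law of cosines, r² = q² + p² − 2·q·p·cos R = 56.303, so r ≈ 7.5035.
Area = ½·q·p·sin R ≈ 47.529.
Circumradius = r/(2 sin R) ≈ 7.619.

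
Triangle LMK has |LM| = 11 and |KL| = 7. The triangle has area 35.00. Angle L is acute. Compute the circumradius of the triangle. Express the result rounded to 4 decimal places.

5.6584

From area = ½·|KL|·|LM|·sin L, we get sin L = 2·area/(|KL|·|LM|) ≈ 0.90909.
Taking the acute solution, ∠L ≈ 65.38°.
Law of cosines then gives |MK| ≈ 10.288.
Circumradius = |MK|/(2 sin L) ≈ 5.6584.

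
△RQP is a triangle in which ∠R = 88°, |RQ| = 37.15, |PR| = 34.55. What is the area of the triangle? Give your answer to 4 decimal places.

area ≈ 641.3753

Area = ½·|PR|·|RQ|·sin R ≈ 641.38.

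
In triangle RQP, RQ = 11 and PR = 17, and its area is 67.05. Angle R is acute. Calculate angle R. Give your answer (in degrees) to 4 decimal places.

From area = ½·PR·RQ·sin R, we get sin R = 2·area/(PR·RQ) ≈ 0.71711.
Taking the acute solution, ∠R ≈ 45.82°.

∠R ≈ 45.8166°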